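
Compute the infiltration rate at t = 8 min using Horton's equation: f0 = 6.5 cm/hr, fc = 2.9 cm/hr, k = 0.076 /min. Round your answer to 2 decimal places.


Step 1: f = fc + (f0 - fc) * exp(-k * t)
Step 2: exp(-0.076 * 8) = 0.544439
Step 3: f = 2.9 + (6.5 - 2.9) * 0.544439
Step 4: f = 2.9 + 3.6 * 0.544439
Step 5: f = 4.86 cm/hr

4.86


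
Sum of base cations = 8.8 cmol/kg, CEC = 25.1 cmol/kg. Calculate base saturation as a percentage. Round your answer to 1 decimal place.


Step 1: BS = 100 * (sum of bases) / CEC
Step 2: BS = 100 * 8.8 / 25.1
Step 3: BS = 35.1%

35.1


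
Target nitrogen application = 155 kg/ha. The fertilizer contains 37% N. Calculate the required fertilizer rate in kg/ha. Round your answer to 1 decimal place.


Step 1: Fertilizer rate = target N / (N content / 100)
Step 2: Rate = 155 / (37 / 100)
Step 3: Rate = 155 / 0.37
Step 4: Rate = 418.9 kg/ha

418.9


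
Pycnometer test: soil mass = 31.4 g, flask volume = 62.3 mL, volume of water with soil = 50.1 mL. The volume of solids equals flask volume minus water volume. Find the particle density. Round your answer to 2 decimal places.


Step 1: Volume of solids = flask volume - water volume with soil
Step 2: V_solids = 62.3 - 50.1 = 12.2 mL
Step 3: Particle density = mass / V_solids = 31.4 / 12.2 = 2.57 g/cm^3

2.57


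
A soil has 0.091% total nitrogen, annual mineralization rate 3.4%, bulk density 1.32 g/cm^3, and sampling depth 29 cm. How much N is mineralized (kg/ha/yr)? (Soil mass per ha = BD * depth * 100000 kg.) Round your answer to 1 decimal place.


Step 1: Soil mass per ha = BD * depth * 100000 = 1.32 * 29 * 100000 = 3828000 kg
Step 2: Total N pool = soil mass * N%/100 = 3828000 * 0.091/100 = 3483.48 kg/ha
Step 3: N mineralized = N pool * rate%/100 = 3483.48 * 3.4/100 = 118.4 kg/ha/yr

118.4


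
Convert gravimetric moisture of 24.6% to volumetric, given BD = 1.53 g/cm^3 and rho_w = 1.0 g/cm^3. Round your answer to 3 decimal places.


Step 1: theta = (w / 100) * BD / rho_w
Step 2: theta = (24.6 / 100) * 1.53 / 1.0
Step 3: theta = 0.246 * 1.53
Step 4: theta = 0.376

0.376


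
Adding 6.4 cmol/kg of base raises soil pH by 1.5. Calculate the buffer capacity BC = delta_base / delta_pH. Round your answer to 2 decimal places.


Step 1: BC = change in base / change in pH
Step 2: BC = 6.4 / 1.5
Step 3: BC = 4.27 cmol/(kg*pH unit)

4.27


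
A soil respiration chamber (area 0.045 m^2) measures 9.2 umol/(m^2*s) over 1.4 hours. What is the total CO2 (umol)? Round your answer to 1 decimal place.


Step 1: Convert time to seconds: 1.4 hr * 3600 = 5040.0 s
Step 2: Total = flux * area * time_s
Step 3: Total = 9.2 * 0.045 * 5040.0
Step 4: Total = 2086.6 umol

2086.6


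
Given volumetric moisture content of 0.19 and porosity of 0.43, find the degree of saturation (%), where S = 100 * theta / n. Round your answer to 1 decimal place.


Step 1: S = 100 * theta_v / n
Step 2: S = 100 * 0.19 / 0.43
Step 3: S = 44.2%

44.2


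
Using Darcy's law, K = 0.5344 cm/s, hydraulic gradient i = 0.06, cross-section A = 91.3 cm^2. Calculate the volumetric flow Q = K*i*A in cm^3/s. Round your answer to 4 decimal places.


Step 1: Apply Darcy's law: Q = K * i * A
Step 2: Q = 0.5344 * 0.06 * 91.3
Step 3: Q = 2.9274 cm^3/s

2.9274


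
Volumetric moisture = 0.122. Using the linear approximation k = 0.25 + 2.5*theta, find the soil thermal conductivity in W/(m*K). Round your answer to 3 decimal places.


Step 1: k = 0.25 + 2.5 * theta
Step 2: k = 0.25 + 2.5 * 0.122
Step 3: k = 0.25 + 0.305
Step 4: k = 0.555 W/(m*K)

0.555


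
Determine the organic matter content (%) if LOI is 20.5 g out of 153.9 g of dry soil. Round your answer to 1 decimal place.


Step 1: OM% = 100 * LOI / sample mass
Step 2: OM = 100 * 20.5 / 153.9
Step 3: OM = 13.3%

13.3


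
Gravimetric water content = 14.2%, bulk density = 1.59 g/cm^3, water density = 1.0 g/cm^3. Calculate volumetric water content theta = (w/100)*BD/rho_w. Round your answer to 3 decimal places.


Step 1: theta = (w / 100) * BD / rho_w
Step 2: theta = (14.2 / 100) * 1.59 / 1.0
Step 3: theta = 0.142 * 1.59
Step 4: theta = 0.226

0.226


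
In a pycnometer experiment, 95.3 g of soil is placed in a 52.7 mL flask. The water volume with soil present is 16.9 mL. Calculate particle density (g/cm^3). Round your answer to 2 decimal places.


Step 1: Volume of solids = flask volume - water volume with soil
Step 2: V_solids = 52.7 - 16.9 = 35.8 mL
Step 3: Particle density = mass / V_solids = 95.3 / 35.8 = 2.66 g/cm^3

2.66


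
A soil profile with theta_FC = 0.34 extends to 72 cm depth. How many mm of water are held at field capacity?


Step 1: Water (mm) = theta_FC * depth (cm) * 10
Step 2: Water = 0.34 * 72 * 10
Step 3: Water = 244.8 mm

244.8


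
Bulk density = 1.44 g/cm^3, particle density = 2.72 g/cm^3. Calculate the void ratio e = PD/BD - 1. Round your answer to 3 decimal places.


Step 1: e = PD / BD - 1
Step 2: e = 2.72 / 1.44 - 1
Step 3: e = 1.88889 - 1
Step 4: e = 0.889

0.889


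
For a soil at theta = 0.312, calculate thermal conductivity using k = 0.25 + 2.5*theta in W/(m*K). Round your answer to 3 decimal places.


Step 1: k = 0.25 + 2.5 * theta
Step 2: k = 0.25 + 2.5 * 0.312
Step 3: k = 0.25 + 0.78
Step 4: k = 1.03 W/(m*K)

1.03


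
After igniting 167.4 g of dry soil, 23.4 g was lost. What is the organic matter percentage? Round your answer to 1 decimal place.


Step 1: OM% = 100 * LOI / sample mass
Step 2: OM = 100 * 23.4 / 167.4
Step 3: OM = 14.0%

14.0


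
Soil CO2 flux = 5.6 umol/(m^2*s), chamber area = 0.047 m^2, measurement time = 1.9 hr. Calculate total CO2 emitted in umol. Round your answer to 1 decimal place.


Step 1: Convert time to seconds: 1.9 hr * 3600 = 6840.0 s
Step 2: Total = flux * area * time_s
Step 3: Total = 5.6 * 0.047 * 6840.0
Step 4: Total = 1800.3 umol

1800.3


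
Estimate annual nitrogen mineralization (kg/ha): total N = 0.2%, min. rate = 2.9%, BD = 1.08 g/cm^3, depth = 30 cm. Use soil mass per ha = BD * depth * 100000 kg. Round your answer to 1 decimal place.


Step 1: Soil mass per ha = BD * depth * 100000 = 1.08 * 30 * 100000 = 3240000 kg
Step 2: Total N pool = soil mass * N%/100 = 3240000 * 0.2/100 = 6480.0 kg/ha
Step 3: N mineralized = N pool * rate%/100 = 6480.0 * 2.9/100 = 187.9 kg/ha/yr

187.9


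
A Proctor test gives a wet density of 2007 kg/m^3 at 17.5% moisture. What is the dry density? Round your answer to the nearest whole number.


Step 1: Dry density = wet density / (1 + w/100)
Step 2: Dry density = 2007 / (1 + 17.5/100)
Step 3: Dry density = 2007 / 1.175
Step 4: Dry density = 1708 kg/m^3

1708


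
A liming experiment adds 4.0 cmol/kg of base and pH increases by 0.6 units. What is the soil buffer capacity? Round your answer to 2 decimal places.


Step 1: BC = change in base / change in pH
Step 2: BC = 4.0 / 0.6
Step 3: BC = 6.67 cmol/(kg*pH unit)

6.67


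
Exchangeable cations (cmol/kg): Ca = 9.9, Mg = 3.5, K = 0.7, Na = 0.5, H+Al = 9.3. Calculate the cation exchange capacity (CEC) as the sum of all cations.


Step 1: CEC = Ca + Mg + K + Na + (H+Al)
Step 2: CEC = 9.9 + 3.5 + 0.7 + 0.5 + 9.3
Step 3: CEC = 23.9 cmol/kg

23.9


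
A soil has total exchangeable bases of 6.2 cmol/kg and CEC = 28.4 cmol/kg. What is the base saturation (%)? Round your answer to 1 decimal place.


Step 1: BS = 100 * (sum of bases) / CEC
Step 2: BS = 100 * 6.2 / 28.4
Step 3: BS = 21.8%

21.8


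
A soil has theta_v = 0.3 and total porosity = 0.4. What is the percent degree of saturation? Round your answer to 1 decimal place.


Step 1: S = 100 * theta_v / n
Step 2: S = 100 * 0.3 / 0.4
Step 3: S = 75.0%

75.0


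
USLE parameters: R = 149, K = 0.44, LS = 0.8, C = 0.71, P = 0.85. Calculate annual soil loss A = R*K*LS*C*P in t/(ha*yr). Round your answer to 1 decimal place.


Step 1: A = R * K * LS * C * P
Step 2: R * K = 149 * 0.44 = 65.56
Step 3: (R*K) * LS = 65.56 * 0.8 = 52.448
Step 4: * C * P = 52.448 * 0.71 * 0.85 = 31.7
Step 5: A = 31.7 t/(ha*yr)

31.7


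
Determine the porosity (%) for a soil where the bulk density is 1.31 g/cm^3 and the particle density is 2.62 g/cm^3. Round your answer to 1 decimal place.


Step 1: Formula: n = 100 * (1 - BD / PD)
Step 2: n = 100 * (1 - 1.31 / 2.62)
Step 3: n = 100 * (1 - 0.5)
Step 4: n = 50.0%

50.0


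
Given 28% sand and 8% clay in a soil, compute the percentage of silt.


Step 1: sand + silt + clay = 100%
Step 2: silt = 100 - sand - clay
Step 3: silt = 100 - 28 - 8
Step 4: silt = 64%

64


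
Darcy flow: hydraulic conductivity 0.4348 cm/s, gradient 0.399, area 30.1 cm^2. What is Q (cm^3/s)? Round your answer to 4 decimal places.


Step 1: Apply Darcy's law: Q = K * i * A
Step 2: Q = 0.4348 * 0.399 * 30.1
Step 3: Q = 5.2219 cm^3/s

5.2219


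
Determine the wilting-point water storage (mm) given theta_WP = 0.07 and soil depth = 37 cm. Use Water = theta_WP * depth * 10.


Step 1: Water (mm) = theta_WP * depth * 10
Step 2: Water = 0.07 * 37 * 10
Step 3: Water = 25.9 mm

25.9


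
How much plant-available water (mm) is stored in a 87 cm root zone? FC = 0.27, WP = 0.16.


Step 1: Available water = (FC - WP) * depth * 10
Step 2: AW = (0.27 - 0.16) * 87 * 10
Step 3: AW = 0.11 * 87 * 10
Step 4: AW = 95.7 mm

95.7


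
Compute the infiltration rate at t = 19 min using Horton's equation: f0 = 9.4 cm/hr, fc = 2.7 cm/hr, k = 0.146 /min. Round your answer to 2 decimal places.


Step 1: f = fc + (f0 - fc) * exp(-k * t)
Step 2: exp(-0.146 * 19) = 0.062412
Step 3: f = 2.7 + (9.4 - 2.7) * 0.062412
Step 4: f = 2.7 + 6.7 * 0.062412
Step 5: f = 3.12 cm/hr

3.12


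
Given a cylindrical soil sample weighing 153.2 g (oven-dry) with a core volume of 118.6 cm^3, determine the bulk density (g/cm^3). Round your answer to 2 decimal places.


Step 1: Identify the formula: BD = dry mass / volume
Step 2: Substitute values: BD = 153.2 / 118.6
Step 3: BD = 1.29 g/cm^3

1.29


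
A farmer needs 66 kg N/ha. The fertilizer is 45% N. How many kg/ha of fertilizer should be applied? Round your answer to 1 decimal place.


Step 1: Fertilizer rate = target N / (N content / 100)
Step 2: Rate = 66 / (45 / 100)
Step 3: Rate = 66 / 0.45
Step 4: Rate = 146.7 kg/ha

146.7


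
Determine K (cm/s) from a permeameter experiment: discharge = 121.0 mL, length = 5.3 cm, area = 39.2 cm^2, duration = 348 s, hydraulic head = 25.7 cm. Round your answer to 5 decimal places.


Step 1: K = Q * L / (A * t * h)
Step 2: Numerator = 121.0 * 5.3 = 641.3
Step 3: Denominator = 39.2 * 348 * 25.7 = 350589.12
Step 4: K = 641.3 / 350589.12 = 0.00183 cm/s

0.00183


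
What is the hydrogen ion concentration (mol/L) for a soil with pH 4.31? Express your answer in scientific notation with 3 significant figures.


Step 1: [H+] = 10^(-pH)
Step 2: [H+] = 10^(-4.31)
Step 3: [H+] = 4.90e-05 mol/L

4.90e-05


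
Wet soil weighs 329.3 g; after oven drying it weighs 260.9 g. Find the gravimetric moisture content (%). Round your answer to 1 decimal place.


Step 1: Water mass = wet - dry = 329.3 - 260.9 = 68.4 g
Step 2: w = 100 * water mass / dry mass
Step 3: w = 100 * 68.4 / 260.9 = 26.2%

26.2


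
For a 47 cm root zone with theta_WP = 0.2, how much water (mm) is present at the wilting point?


Step 1: Water (mm) = theta_WP * depth * 10
Step 2: Water = 0.2 * 47 * 10
Step 3: Water = 94.0 mm

94.0


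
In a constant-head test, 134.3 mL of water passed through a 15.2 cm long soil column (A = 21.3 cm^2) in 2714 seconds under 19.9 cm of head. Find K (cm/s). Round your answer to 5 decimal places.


Step 1: K = Q * L / (A * t * h)
Step 2: Numerator = 134.3 * 15.2 = 2041.36
Step 3: Denominator = 21.3 * 2714 * 19.9 = 1150383.18
Step 4: K = 2041.36 / 1150383.18 = 0.00177 cm/s

0.00177


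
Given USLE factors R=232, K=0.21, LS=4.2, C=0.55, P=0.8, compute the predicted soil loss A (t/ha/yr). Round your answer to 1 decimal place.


Step 1: A = R * K * LS * C * P
Step 2: R * K = 232 * 0.21 = 48.72
Step 3: (R*K) * LS = 48.72 * 4.2 = 204.624
Step 4: * C * P = 204.624 * 0.55 * 0.8 = 90.0
Step 5: A = 90.0 t/(ha*yr)

90.0


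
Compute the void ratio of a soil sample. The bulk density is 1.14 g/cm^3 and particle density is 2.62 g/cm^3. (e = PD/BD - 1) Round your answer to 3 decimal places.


Step 1: e = PD / BD - 1
Step 2: e = 2.62 / 1.14 - 1
Step 3: e = 2.29825 - 1
Step 4: e = 1.298

1.298


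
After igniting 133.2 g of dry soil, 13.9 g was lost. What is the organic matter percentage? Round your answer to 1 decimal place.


Step 1: OM% = 100 * LOI / sample mass
Step 2: OM = 100 * 13.9 / 133.2
Step 3: OM = 10.4%

10.4


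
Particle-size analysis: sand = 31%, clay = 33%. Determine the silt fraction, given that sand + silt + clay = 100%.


Step 1: sand + silt + clay = 100%
Step 2: silt = 100 - sand - clay
Step 3: silt = 100 - 31 - 33
Step 4: silt = 36%

36


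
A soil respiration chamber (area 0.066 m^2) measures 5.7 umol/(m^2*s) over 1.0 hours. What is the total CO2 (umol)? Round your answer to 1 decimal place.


Step 1: Convert time to seconds: 1.0 hr * 3600 = 3600.0 s
Step 2: Total = flux * area * time_s
Step 3: Total = 5.7 * 0.066 * 3600.0
Step 4: Total = 1354.3 umol

1354.3


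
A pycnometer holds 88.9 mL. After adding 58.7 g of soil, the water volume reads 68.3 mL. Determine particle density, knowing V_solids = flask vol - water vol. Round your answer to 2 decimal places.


Step 1: Volume of solids = flask volume - water volume with soil
Step 2: V_solids = 88.9 - 68.3 = 20.6 mL
Step 3: Particle density = mass / V_solids = 58.7 / 20.6 = 2.85 g/cm^3

2.85


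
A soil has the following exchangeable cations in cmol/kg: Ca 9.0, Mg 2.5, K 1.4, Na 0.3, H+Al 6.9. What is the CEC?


Step 1: CEC = Ca + Mg + K + Na + (H+Al)
Step 2: CEC = 9.0 + 2.5 + 1.4 + 0.3 + 6.9
Step 3: CEC = 20.1 cmol/kg

20.1


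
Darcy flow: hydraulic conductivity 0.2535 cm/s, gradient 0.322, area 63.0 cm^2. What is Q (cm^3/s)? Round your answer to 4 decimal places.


Step 1: Apply Darcy's law: Q = K * i * A
Step 2: Q = 0.2535 * 0.322 * 63.0
Step 3: Q = 5.1425 cm^3/s

5.1425


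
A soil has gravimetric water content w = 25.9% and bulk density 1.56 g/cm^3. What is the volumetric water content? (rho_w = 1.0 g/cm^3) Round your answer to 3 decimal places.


Step 1: theta = (w / 100) * BD / rho_w
Step 2: theta = (25.9 / 100) * 1.56 / 1.0
Step 3: theta = 0.259 * 1.56
Step 4: theta = 0.404

0.404


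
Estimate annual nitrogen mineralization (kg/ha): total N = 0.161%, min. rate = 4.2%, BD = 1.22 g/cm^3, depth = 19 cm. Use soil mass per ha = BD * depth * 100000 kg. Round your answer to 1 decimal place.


Step 1: Soil mass per ha = BD * depth * 100000 = 1.22 * 19 * 100000 = 2318000 kg
Step 2: Total N pool = soil mass * N%/100 = 2318000 * 0.161/100 = 3731.98 kg/ha
Step 3: N mineralized = N pool * rate%/100 = 3731.98 * 4.2/100 = 156.7 kg/ha/yr

156.7


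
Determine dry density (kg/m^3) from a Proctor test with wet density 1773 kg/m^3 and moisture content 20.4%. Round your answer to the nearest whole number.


Step 1: Dry density = wet density / (1 + w/100)
Step 2: Dry density = 1773 / (1 + 20.4/100)
Step 3: Dry density = 1773 / 1.204
Step 4: Dry density = 1473 kg/m^3

1473


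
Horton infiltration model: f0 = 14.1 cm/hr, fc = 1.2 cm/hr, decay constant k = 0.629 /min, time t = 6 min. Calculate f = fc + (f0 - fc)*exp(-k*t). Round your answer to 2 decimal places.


Step 1: f = fc + (f0 - fc) * exp(-k * t)
Step 2: exp(-0.629 * 6) = 0.02296
Step 3: f = 1.2 + (14.1 - 1.2) * 0.02296
Step 4: f = 1.2 + 12.9 * 0.02296
Step 5: f = 1.5 cm/hr

1.5


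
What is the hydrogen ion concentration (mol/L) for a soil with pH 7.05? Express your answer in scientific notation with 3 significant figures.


Step 1: [H+] = 10^(-pH)
Step 2: [H+] = 10^(-7.05)
Step 3: [H+] = 8.91e-08 mol/L

8.91e-08


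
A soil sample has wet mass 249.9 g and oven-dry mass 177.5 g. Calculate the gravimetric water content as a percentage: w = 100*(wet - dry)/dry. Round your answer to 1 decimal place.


Step 1: Water mass = wet - dry = 249.9 - 177.5 = 72.4 g
Step 2: w = 100 * water mass / dry mass
Step 3: w = 100 * 72.4 / 177.5 = 40.8%

40.8


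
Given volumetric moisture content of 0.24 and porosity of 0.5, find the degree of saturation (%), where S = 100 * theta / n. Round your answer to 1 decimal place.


Step 1: S = 100 * theta_v / n
Step 2: S = 100 * 0.24 / 0.5
Step 3: S = 48.0%

48.0


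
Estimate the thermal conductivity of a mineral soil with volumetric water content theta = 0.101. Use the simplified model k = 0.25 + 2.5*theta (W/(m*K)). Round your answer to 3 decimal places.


Step 1: k = 0.25 + 2.5 * theta
Step 2: k = 0.25 + 2.5 * 0.101
Step 3: k = 0.25 + 0.253
Step 4: k = 0.503 W/(m*K)

0.503


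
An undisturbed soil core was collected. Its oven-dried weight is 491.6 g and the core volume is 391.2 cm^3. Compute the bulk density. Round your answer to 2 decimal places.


Step 1: Identify the formula: BD = dry mass / volume
Step 2: Substitute values: BD = 491.6 / 391.2
Step 3: BD = 1.26 g/cm^3

1.26


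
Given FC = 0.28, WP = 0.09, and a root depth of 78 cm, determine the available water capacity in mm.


Step 1: Available water = (FC - WP) * depth * 10
Step 2: AW = (0.28 - 0.09) * 78 * 10
Step 3: AW = 0.19 * 78 * 10
Step 4: AW = 148.2 mm

148.2


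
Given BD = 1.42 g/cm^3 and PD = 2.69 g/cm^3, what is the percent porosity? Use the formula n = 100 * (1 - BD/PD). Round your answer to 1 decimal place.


Step 1: Formula: n = 100 * (1 - BD / PD)
Step 2: n = 100 * (1 - 1.42 / 2.69)
Step 3: n = 100 * (1 - 0.52788)
Step 4: n = 47.2%

47.2


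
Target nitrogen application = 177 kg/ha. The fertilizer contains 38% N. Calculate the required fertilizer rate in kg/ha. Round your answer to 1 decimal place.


Step 1: Fertilizer rate = target N / (N content / 100)
Step 2: Rate = 177 / (38 / 100)
Step 3: Rate = 177 / 0.38
Step 4: Rate = 465.8 kg/ha

465.8


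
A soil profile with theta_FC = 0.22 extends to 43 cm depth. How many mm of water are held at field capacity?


Step 1: Water (mm) = theta_FC * depth (cm) * 10
Step 2: Water = 0.22 * 43 * 10
Step 3: Water = 94.6 mm

94.6


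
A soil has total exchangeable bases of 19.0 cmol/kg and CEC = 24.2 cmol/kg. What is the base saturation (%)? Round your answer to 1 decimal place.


Step 1: BS = 100 * (sum of bases) / CEC
Step 2: BS = 100 * 19.0 / 24.2
Step 3: BS = 78.5%

78.5


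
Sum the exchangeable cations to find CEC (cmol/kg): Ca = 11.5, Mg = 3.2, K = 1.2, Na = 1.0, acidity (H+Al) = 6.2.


Step 1: CEC = Ca + Mg + K + Na + (H+Al)
Step 2: CEC = 11.5 + 3.2 + 1.2 + 1.0 + 6.2
Step 3: CEC = 23.1 cmol/kg

23.1


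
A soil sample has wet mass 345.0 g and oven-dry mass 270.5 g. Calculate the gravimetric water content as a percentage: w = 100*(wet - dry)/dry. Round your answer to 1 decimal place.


Step 1: Water mass = wet - dry = 345.0 - 270.5 = 74.5 g
Step 2: w = 100 * water mass / dry mass
Step 3: w = 100 * 74.5 / 270.5 = 27.5%

27.5


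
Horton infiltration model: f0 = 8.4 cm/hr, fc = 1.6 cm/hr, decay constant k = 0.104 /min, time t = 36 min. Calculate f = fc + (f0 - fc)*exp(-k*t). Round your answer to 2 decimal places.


Step 1: f = fc + (f0 - fc) * exp(-k * t)
Step 2: exp(-0.104 * 36) = 0.023659
Step 3: f = 1.6 + (8.4 - 1.6) * 0.023659
Step 4: f = 1.6 + 6.8 * 0.023659
Step 5: f = 1.76 cm/hr

1.76


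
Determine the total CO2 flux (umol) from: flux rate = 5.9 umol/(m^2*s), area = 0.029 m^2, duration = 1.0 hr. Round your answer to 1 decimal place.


Step 1: Convert time to seconds: 1.0 hr * 3600 = 3600.0 s
Step 2: Total = flux * area * time_s
Step 3: Total = 5.9 * 0.029 * 3600.0
Step 4: Total = 616.0 umol

616.0


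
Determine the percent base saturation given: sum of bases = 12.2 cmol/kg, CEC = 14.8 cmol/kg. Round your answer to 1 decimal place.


Step 1: BS = 100 * (sum of bases) / CEC
Step 2: BS = 100 * 12.2 / 14.8
Step 3: BS = 82.4%

82.4


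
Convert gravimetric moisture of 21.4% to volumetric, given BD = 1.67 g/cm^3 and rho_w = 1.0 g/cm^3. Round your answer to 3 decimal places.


Step 1: theta = (w / 100) * BD / rho_w
Step 2: theta = (21.4 / 100) * 1.67 / 1.0
Step 3: theta = 0.214 * 1.67
Step 4: theta = 0.357

0.357


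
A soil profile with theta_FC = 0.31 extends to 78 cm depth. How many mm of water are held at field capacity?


Step 1: Water (mm) = theta_FC * depth (cm) * 10
Step 2: Water = 0.31 * 78 * 10
Step 3: Water = 241.8 mm

241.8


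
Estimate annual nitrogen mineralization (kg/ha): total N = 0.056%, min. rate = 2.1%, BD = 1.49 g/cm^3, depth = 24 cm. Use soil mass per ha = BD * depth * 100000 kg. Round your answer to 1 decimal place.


Step 1: Soil mass per ha = BD * depth * 100000 = 1.49 * 24 * 100000 = 3576000 kg
Step 2: Total N pool = soil mass * N%/100 = 3576000 * 0.056/100 = 2002.56 kg/ha
Step 3: N mineralized = N pool * rate%/100 = 2002.56 * 2.1/100 = 42.1 kg/ha/yr

42.1


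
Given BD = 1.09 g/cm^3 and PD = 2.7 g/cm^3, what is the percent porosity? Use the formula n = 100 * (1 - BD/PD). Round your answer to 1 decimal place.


Step 1: Formula: n = 100 * (1 - BD / PD)
Step 2: n = 100 * (1 - 1.09 / 2.7)
Step 3: n = 100 * (1 - 0.4037)
Step 4: n = 59.6%

59.6


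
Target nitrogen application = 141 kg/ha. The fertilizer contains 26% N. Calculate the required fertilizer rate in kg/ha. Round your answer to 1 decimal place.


Step 1: Fertilizer rate = target N / (N content / 100)
Step 2: Rate = 141 / (26 / 100)
Step 3: Rate = 141 / 0.26
Step 4: Rate = 542.3 kg/ha

542.3


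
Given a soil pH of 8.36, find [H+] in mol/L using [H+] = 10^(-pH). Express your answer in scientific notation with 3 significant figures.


Step 1: [H+] = 10^(-pH)
Step 2: [H+] = 10^(-8.36)
Step 3: [H+] = 4.37e-09 mol/L

4.37e-09


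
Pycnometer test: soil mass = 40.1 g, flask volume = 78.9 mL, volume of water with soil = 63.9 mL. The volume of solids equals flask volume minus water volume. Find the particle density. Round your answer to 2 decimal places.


Step 1: Volume of solids = flask volume - water volume with soil
Step 2: V_solids = 78.9 - 63.9 = 15.0 mL
Step 3: Particle density = mass / V_solids = 40.1 / 15.0 = 2.67 g/cm^3

2.67


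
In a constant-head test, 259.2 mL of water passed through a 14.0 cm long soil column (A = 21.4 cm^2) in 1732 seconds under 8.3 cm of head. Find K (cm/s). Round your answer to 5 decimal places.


Step 1: K = Q * L / (A * t * h)
Step 2: Numerator = 259.2 * 14.0 = 3628.8
Step 3: Denominator = 21.4 * 1732 * 8.3 = 307637.84
Step 4: K = 3628.8 / 307637.84 = 0.0118 cm/s

0.0118


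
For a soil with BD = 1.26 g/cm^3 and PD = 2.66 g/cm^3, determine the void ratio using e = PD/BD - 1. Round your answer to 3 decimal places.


Step 1: e = PD / BD - 1
Step 2: e = 2.66 / 1.26 - 1
Step 3: e = 2.11111 - 1
Step 4: e = 1.111

1.111


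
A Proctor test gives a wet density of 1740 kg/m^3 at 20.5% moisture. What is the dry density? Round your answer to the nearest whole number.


Step 1: Dry density = wet density / (1 + w/100)
Step 2: Dry density = 1740 / (1 + 20.5/100)
Step 3: Dry density = 1740 / 1.205
Step 4: Dry density = 1444 kg/m^3

1444


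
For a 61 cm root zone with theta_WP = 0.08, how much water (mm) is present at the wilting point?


Step 1: Water (mm) = theta_WP * depth * 10
Step 2: Water = 0.08 * 61 * 10
Step 3: Water = 48.8 mm

48.8


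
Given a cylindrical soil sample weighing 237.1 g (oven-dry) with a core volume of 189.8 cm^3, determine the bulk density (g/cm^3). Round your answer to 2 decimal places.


Step 1: Identify the formula: BD = dry mass / volume
Step 2: Substitute values: BD = 237.1 / 189.8
Step 3: BD = 1.25 g/cm^3

1.25


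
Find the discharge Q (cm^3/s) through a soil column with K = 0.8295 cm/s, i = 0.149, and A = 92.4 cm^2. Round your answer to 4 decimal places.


Step 1: Apply Darcy's law: Q = K * i * A
Step 2: Q = 0.8295 * 0.149 * 92.4
Step 3: Q = 11.4202 cm^3/s

11.4202


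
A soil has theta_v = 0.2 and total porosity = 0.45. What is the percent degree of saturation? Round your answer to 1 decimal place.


Step 1: S = 100 * theta_v / n
Step 2: S = 100 * 0.2 / 0.45
Step 3: S = 44.4%

44.4


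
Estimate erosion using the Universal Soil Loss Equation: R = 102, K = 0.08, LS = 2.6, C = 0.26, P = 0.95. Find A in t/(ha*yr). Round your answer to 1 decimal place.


Step 1: A = R * K * LS * C * P
Step 2: R * K = 102 * 0.08 = 8.16
Step 3: (R*K) * LS = 8.16 * 2.6 = 21.216
Step 4: * C * P = 21.216 * 0.26 * 0.95 = 5.2
Step 5: A = 5.2 t/(ha*yr)

5.2


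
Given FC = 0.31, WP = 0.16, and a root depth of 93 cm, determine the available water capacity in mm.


Step 1: Available water = (FC - WP) * depth * 10
Step 2: AW = (0.31 - 0.16) * 93 * 10
Step 3: AW = 0.15 * 93 * 10
Step 4: AW = 139.5 mm

139.5


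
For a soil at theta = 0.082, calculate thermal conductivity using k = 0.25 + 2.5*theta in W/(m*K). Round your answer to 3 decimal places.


Step 1: k = 0.25 + 2.5 * theta
Step 2: k = 0.25 + 2.5 * 0.082
Step 3: k = 0.25 + 0.205
Step 4: k = 0.455 W/(m*K)

0.455


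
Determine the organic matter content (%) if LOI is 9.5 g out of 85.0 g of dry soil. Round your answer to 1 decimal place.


Step 1: OM% = 100 * LOI / sample mass
Step 2: OM = 100 * 9.5 / 85.0
Step 3: OM = 11.2%

11.2


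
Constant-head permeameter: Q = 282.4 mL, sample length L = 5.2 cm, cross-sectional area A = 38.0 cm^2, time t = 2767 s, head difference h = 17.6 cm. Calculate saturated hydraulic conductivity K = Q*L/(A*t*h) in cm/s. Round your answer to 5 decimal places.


Step 1: K = Q * L / (A * t * h)
Step 2: Numerator = 282.4 * 5.2 = 1468.48
Step 3: Denominator = 38.0 * 2767 * 17.6 = 1850569.6
Step 4: K = 1468.48 / 1850569.6 = 0.00079 cm/s

0.00079


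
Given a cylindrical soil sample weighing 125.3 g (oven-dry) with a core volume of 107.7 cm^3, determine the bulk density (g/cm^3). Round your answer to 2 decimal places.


Step 1: Identify the formula: BD = dry mass / volume
Step 2: Substitute values: BD = 125.3 / 107.7
Step 3: BD = 1.16 g/cm^3

1.16


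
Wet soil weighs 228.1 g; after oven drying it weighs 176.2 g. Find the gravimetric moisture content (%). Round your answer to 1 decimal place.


Step 1: Water mass = wet - dry = 228.1 - 176.2 = 51.9 g
Step 2: w = 100 * water mass / dry mass
Step 3: w = 100 * 51.9 / 176.2 = 29.5%

29.5


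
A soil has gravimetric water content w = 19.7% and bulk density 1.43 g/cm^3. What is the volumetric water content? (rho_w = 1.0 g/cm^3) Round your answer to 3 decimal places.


Step 1: theta = (w / 100) * BD / rho_w
Step 2: theta = (19.7 / 100) * 1.43 / 1.0
Step 3: theta = 0.197 * 1.43
Step 4: theta = 0.282

0.282


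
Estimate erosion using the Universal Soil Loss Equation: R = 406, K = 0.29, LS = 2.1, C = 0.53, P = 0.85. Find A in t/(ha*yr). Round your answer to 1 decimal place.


Step 1: A = R * K * LS * C * P
Step 2: R * K = 406 * 0.29 = 117.74
Step 3: (R*K) * LS = 117.74 * 2.1 = 247.254
Step 4: * C * P = 247.254 * 0.53 * 0.85 = 111.4
Step 5: A = 111.4 t/(ha*yr)

111.4


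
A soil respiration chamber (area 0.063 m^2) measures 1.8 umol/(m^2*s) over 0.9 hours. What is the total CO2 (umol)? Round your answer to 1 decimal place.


Step 1: Convert time to seconds: 0.9 hr * 3600 = 3240.0 s
Step 2: Total = flux * area * time_s
Step 3: Total = 1.8 * 0.063 * 3240.0
Step 4: Total = 367.4 umol

367.4


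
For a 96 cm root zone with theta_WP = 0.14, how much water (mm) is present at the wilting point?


Step 1: Water (mm) = theta_WP * depth * 10
Step 2: Water = 0.14 * 96 * 10
Step 3: Water = 134.4 mm

134.4


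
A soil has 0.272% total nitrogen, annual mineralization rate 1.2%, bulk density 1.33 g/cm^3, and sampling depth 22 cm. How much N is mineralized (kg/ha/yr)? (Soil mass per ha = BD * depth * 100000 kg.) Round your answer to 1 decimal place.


Step 1: Soil mass per ha = BD * depth * 100000 = 1.33 * 22 * 100000 = 2926000 kg
Step 2: Total N pool = soil mass * N%/100 = 2926000 * 0.272/100 = 7958.72 kg/ha
Step 3: N mineralized = N pool * rate%/100 = 7958.72 * 1.2/100 = 95.5 kg/ha/yr

95.5


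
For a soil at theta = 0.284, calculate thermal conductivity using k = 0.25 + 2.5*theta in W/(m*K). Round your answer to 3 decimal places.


Step 1: k = 0.25 + 2.5 * theta
Step 2: k = 0.25 + 2.5 * 0.284
Step 3: k = 0.25 + 0.71
Step 4: k = 0.96 W/(m*K)

0.96


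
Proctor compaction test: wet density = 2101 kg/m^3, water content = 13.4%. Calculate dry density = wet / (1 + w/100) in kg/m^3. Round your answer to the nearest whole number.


Step 1: Dry density = wet density / (1 + w/100)
Step 2: Dry density = 2101 / (1 + 13.4/100)
Step 3: Dry density = 2101 / 1.134
Step 4: Dry density = 1853 kg/m^3

1853


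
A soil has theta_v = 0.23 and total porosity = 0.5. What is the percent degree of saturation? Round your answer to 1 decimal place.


Step 1: S = 100 * theta_v / n
Step 2: S = 100 * 0.23 / 0.5
Step 3: S = 46.0%

46.0


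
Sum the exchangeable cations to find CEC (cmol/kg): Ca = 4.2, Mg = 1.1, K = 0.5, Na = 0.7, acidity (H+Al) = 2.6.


Step 1: CEC = Ca + Mg + K + Na + (H+Al)
Step 2: CEC = 4.2 + 1.1 + 0.5 + 0.7 + 2.6
Step 3: CEC = 9.1 cmol/kg

9.1


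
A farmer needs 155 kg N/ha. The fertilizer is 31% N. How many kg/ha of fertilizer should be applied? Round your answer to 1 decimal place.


Step 1: Fertilizer rate = target N / (N content / 100)
Step 2: Rate = 155 / (31 / 100)
Step 3: Rate = 155 / 0.31
Step 4: Rate = 500.0 kg/ha

500.0


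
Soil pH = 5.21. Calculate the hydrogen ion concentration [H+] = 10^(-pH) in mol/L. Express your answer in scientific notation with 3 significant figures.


Step 1: [H+] = 10^(-pH)
Step 2: [H+] = 10^(-5.21)
Step 3: [H+] = 6.17e-06 mol/L

6.17e-06


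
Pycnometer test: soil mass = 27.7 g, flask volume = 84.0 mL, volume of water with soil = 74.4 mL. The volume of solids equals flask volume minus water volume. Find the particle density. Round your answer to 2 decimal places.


Step 1: Volume of solids = flask volume - water volume with soil
Step 2: V_solids = 84.0 - 74.4 = 9.6 mL
Step 3: Particle density = mass / V_solids = 27.7 / 9.6 = 2.89 g/cm^3

2.89


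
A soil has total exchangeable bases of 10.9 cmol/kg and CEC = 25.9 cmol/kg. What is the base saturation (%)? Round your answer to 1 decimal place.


Step 1: BS = 100 * (sum of bases) / CEC
Step 2: BS = 100 * 10.9 / 25.9
Step 3: BS = 42.1%

42.1


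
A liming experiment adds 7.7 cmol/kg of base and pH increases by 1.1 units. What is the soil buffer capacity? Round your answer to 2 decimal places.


Step 1: BC = change in base / change in pH
Step 2: BC = 7.7 / 1.1
Step 3: BC = 7.0 cmol/(kg*pH unit)

7.0


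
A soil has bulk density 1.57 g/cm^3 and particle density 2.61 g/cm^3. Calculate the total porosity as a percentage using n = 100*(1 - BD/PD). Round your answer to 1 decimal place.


Step 1: Formula: n = 100 * (1 - BD / PD)
Step 2: n = 100 * (1 - 1.57 / 2.61)
Step 3: n = 100 * (1 - 0.60153)
Step 4: n = 39.8%

39.8


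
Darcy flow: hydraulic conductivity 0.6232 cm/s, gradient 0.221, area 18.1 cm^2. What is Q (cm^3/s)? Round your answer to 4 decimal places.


Step 1: Apply Darcy's law: Q = K * i * A
Step 2: Q = 0.6232 * 0.221 * 18.1
Step 3: Q = 2.4929 cm^3/s

2.4929


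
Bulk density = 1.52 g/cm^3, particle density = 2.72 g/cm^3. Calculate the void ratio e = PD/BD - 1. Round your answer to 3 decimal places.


Step 1: e = PD / BD - 1
Step 2: e = 2.72 / 1.52 - 1
Step 3: e = 1.78947 - 1
Step 4: e = 0.789

0.789


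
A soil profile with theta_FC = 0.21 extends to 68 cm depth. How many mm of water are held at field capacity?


Step 1: Water (mm) = theta_FC * depth (cm) * 10
Step 2: Water = 0.21 * 68 * 10
Step 3: Water = 142.8 mm

142.8


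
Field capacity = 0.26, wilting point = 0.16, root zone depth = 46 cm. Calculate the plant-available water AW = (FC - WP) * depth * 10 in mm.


Step 1: Available water = (FC - WP) * depth * 10
Step 2: AW = (0.26 - 0.16) * 46 * 10
Step 3: AW = 0.1 * 46 * 10
Step 4: AW = 46.0 mm

46.0


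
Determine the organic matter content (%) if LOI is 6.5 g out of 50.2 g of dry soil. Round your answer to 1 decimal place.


Step 1: OM% = 100 * LOI / sample mass
Step 2: OM = 100 * 6.5 / 50.2
Step 3: OM = 12.9%

12.9


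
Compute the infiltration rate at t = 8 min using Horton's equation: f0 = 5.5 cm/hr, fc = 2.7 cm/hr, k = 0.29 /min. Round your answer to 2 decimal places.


Step 1: f = fc + (f0 - fc) * exp(-k * t)
Step 2: exp(-0.29 * 8) = 0.098274
Step 3: f = 2.7 + (5.5 - 2.7) * 0.098274
Step 4: f = 2.7 + 2.8 * 0.098274
Step 5: f = 2.98 cm/hr

2.98


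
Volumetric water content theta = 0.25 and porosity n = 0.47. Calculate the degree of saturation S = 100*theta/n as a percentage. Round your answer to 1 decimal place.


Step 1: S = 100 * theta_v / n
Step 2: S = 100 * 0.25 / 0.47
Step 3: S = 53.2%

53.2


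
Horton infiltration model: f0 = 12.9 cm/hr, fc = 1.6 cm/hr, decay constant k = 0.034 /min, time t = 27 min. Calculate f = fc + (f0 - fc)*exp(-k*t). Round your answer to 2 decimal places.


Step 1: f = fc + (f0 - fc) * exp(-k * t)
Step 2: exp(-0.034 * 27) = 0.399317
Step 3: f = 1.6 + (12.9 - 1.6) * 0.399317
Step 4: f = 1.6 + 11.3 * 0.399317
Step 5: f = 6.11 cm/hr

6.11


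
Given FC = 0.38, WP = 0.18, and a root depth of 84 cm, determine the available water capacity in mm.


Step 1: Available water = (FC - WP) * depth * 10
Step 2: AW = (0.38 - 0.18) * 84 * 10
Step 3: AW = 0.2 * 84 * 10
Step 4: AW = 168.0 mm

168.0


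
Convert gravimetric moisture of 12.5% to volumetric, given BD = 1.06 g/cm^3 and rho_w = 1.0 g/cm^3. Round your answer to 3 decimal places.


Step 1: theta = (w / 100) * BD / rho_w
Step 2: theta = (12.5 / 100) * 1.06 / 1.0
Step 3: theta = 0.125 * 1.06
Step 4: theta = 0.133

0.133


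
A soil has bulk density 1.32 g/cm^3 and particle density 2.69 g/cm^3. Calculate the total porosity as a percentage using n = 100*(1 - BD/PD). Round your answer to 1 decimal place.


Step 1: Formula: n = 100 * (1 - BD / PD)
Step 2: n = 100 * (1 - 1.32 / 2.69)
Step 3: n = 100 * (1 - 0.49071)
Step 4: n = 50.9%

50.9


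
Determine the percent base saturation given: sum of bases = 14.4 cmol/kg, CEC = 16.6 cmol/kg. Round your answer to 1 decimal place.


Step 1: BS = 100 * (sum of bases) / CEC
Step 2: BS = 100 * 14.4 / 16.6
Step 3: BS = 86.7%

86.7


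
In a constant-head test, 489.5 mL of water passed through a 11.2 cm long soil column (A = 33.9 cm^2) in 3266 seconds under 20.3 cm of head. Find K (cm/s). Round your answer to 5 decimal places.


Step 1: K = Q * L / (A * t * h)
Step 2: Numerator = 489.5 * 11.2 = 5482.4
Step 3: Denominator = 33.9 * 3266 * 20.3 = 2247563.22
Step 4: K = 5482.4 / 2247563.22 = 0.00244 cm/s

0.00244


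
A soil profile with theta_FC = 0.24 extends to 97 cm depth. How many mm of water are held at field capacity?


Step 1: Water (mm) = theta_FC * depth (cm) * 10
Step 2: Water = 0.24 * 97 * 10
Step 3: Water = 232.8 mm

232.8


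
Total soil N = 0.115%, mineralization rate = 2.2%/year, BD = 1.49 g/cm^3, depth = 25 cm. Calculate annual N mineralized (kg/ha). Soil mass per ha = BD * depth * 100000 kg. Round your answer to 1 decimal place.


Step 1: Soil mass per ha = BD * depth * 100000 = 1.49 * 25 * 100000 = 3725000 kg
Step 2: Total N pool = soil mass * N%/100 = 3725000 * 0.115/100 = 4283.75 kg/ha
Step 3: N mineralized = N pool * rate%/100 = 4283.75 * 2.2/100 = 94.2 kg/ha/yr

94.2


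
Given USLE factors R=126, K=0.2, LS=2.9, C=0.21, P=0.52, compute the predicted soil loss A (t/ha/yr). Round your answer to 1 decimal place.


Step 1: A = R * K * LS * C * P
Step 2: R * K = 126 * 0.2 = 25.2
Step 3: (R*K) * LS = 25.2 * 2.9 = 73.08
Step 4: * C * P = 73.08 * 0.21 * 0.52 = 8.0
Step 5: A = 8.0 t/(ha*yr)

8.0


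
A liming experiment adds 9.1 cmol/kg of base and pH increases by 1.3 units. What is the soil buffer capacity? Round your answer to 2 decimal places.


Step 1: BC = change in base / change in pH
Step 2: BC = 9.1 / 1.3
Step 3: BC = 7.0 cmol/(kg*pH unit)

7.0


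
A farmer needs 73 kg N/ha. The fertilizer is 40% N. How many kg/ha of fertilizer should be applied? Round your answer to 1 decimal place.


Step 1: Fertilizer rate = target N / (N content / 100)
Step 2: Rate = 73 / (40 / 100)
Step 3: Rate = 73 / 0.4
Step 4: Rate = 182.5 kg/ha

182.5


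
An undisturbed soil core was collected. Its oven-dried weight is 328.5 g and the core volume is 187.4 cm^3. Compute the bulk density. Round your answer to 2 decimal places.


Step 1: Identify the formula: BD = dry mass / volume
Step 2: Substitute values: BD = 328.5 / 187.4
Step 3: BD = 1.75 g/cm^3

1.75


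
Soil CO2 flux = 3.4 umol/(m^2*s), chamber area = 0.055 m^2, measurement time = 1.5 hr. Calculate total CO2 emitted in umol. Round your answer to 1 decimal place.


Step 1: Convert time to seconds: 1.5 hr * 3600 = 5400.0 s
Step 2: Total = flux * area * time_s
Step 3: Total = 3.4 * 0.055 * 5400.0
Step 4: Total = 1009.8 umol

1009.8


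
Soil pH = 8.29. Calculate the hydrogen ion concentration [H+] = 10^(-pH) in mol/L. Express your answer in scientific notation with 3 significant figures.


Step 1: [H+] = 10^(-pH)
Step 2: [H+] = 10^(-8.29)
Step 3: [H+] = 5.13e-09 mol/L

5.13e-09


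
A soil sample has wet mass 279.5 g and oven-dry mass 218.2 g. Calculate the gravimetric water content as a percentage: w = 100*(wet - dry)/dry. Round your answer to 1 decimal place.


Step 1: Water mass = wet - dry = 279.5 - 218.2 = 61.3 g
Step 2: w = 100 * water mass / dry mass
Step 3: w = 100 * 61.3 / 218.2 = 28.1%

28.1


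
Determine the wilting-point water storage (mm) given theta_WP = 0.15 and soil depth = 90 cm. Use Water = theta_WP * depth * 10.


Step 1: Water (mm) = theta_WP * depth * 10
Step 2: Water = 0.15 * 90 * 10
Step 3: Water = 135.0 mm

135.0


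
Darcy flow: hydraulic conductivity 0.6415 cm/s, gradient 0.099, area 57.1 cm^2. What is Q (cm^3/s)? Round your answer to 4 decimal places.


Step 1: Apply Darcy's law: Q = K * i * A
Step 2: Q = 0.6415 * 0.099 * 57.1
Step 3: Q = 3.6263 cm^3/s

3.6263


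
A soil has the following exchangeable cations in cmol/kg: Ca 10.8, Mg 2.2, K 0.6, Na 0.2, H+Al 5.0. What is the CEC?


Step 1: CEC = Ca + Mg + K + Na + (H+Al)
Step 2: CEC = 10.8 + 2.2 + 0.6 + 0.2 + 5.0
Step 3: CEC = 18.8 cmol/kg

18.8


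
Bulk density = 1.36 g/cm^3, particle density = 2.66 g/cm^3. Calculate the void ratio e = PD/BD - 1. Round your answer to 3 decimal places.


Step 1: e = PD / BD - 1
Step 2: e = 2.66 / 1.36 - 1
Step 3: e = 1.95588 - 1
Step 4: e = 0.956

0.956


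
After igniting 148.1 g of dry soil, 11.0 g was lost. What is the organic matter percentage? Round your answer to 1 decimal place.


Step 1: OM% = 100 * LOI / sample mass
Step 2: OM = 100 * 11.0 / 148.1
Step 3: OM = 7.4%

7.4


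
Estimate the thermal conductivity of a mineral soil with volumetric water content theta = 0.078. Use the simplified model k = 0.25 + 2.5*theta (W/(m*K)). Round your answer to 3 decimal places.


Step 1: k = 0.25 + 2.5 * theta
Step 2: k = 0.25 + 2.5 * 0.078
Step 3: k = 0.25 + 0.195
Step 4: k = 0.445 W/(m*K)

0.445


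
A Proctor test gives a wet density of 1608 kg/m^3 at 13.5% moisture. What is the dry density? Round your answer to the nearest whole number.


Step 1: Dry density = wet density / (1 + w/100)
Step 2: Dry density = 1608 / (1 + 13.5/100)
Step 3: Dry density = 1608 / 1.135
Step 4: Dry density = 1417 kg/m^3

1417


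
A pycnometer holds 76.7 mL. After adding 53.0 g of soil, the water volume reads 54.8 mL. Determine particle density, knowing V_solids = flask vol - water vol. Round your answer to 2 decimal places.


Step 1: Volume of solids = flask volume - water volume with soil
Step 2: V_solids = 76.7 - 54.8 = 21.9 mL
Step 3: Particle density = mass / V_solids = 53.0 / 21.9 = 2.42 g/cm^3

2.42


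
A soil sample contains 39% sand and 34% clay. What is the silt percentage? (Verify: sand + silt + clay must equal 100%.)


Step 1: sand + silt + clay = 100%
Step 2: silt = 100 - sand - clay
Step 3: silt = 100 - 39 - 34
Step 4: silt = 27%

27
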